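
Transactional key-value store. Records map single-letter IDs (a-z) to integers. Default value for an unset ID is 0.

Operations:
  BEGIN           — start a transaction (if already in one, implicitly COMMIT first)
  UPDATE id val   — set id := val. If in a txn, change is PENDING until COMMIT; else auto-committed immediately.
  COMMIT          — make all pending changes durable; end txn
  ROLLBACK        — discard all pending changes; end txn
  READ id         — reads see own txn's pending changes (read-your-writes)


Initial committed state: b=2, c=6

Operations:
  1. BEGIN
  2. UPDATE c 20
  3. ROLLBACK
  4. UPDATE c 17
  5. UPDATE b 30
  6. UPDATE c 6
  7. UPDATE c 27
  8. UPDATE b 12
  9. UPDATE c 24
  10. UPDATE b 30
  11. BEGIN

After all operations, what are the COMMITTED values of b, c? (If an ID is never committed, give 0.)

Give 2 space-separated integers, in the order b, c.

Answer: 30 24

Derivation:
Initial committed: {b=2, c=6}
Op 1: BEGIN: in_txn=True, pending={}
Op 2: UPDATE c=20 (pending; pending now {c=20})
Op 3: ROLLBACK: discarded pending ['c']; in_txn=False
Op 4: UPDATE c=17 (auto-commit; committed c=17)
Op 5: UPDATE b=30 (auto-commit; committed b=30)
Op 6: UPDATE c=6 (auto-commit; committed c=6)
Op 7: UPDATE c=27 (auto-commit; committed c=27)
Op 8: UPDATE b=12 (auto-commit; committed b=12)
Op 9: UPDATE c=24 (auto-commit; committed c=24)
Op 10: UPDATE b=30 (auto-commit; committed b=30)
Op 11: BEGIN: in_txn=True, pending={}
Final committed: {b=30, c=24}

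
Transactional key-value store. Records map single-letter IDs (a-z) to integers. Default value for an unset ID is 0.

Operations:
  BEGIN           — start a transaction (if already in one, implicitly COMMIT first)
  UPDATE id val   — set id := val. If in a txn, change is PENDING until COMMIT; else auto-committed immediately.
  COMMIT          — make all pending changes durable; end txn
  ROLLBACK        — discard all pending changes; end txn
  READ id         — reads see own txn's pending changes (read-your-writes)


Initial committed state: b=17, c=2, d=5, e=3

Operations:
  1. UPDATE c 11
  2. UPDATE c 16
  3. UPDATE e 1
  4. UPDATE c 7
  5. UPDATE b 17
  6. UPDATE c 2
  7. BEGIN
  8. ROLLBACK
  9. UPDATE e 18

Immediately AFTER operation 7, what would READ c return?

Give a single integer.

Answer: 2

Derivation:
Initial committed: {b=17, c=2, d=5, e=3}
Op 1: UPDATE c=11 (auto-commit; committed c=11)
Op 2: UPDATE c=16 (auto-commit; committed c=16)
Op 3: UPDATE e=1 (auto-commit; committed e=1)
Op 4: UPDATE c=7 (auto-commit; committed c=7)
Op 5: UPDATE b=17 (auto-commit; committed b=17)
Op 6: UPDATE c=2 (auto-commit; committed c=2)
Op 7: BEGIN: in_txn=True, pending={}
After op 7: visible(c) = 2 (pending={}, committed={b=17, c=2, d=5, e=1})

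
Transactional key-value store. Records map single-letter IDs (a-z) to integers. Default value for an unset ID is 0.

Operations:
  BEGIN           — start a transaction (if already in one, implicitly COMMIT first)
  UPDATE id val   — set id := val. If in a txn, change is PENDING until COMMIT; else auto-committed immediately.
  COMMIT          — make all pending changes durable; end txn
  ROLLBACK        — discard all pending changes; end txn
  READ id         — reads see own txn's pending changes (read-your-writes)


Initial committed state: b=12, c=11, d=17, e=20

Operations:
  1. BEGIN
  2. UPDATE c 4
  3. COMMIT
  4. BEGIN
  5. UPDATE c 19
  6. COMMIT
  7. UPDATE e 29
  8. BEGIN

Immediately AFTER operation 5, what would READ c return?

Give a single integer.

Answer: 19

Derivation:
Initial committed: {b=12, c=11, d=17, e=20}
Op 1: BEGIN: in_txn=True, pending={}
Op 2: UPDATE c=4 (pending; pending now {c=4})
Op 3: COMMIT: merged ['c'] into committed; committed now {b=12, c=4, d=17, e=20}
Op 4: BEGIN: in_txn=True, pending={}
Op 5: UPDATE c=19 (pending; pending now {c=19})
After op 5: visible(c) = 19 (pending={c=19}, committed={b=12, c=4, d=17, e=20})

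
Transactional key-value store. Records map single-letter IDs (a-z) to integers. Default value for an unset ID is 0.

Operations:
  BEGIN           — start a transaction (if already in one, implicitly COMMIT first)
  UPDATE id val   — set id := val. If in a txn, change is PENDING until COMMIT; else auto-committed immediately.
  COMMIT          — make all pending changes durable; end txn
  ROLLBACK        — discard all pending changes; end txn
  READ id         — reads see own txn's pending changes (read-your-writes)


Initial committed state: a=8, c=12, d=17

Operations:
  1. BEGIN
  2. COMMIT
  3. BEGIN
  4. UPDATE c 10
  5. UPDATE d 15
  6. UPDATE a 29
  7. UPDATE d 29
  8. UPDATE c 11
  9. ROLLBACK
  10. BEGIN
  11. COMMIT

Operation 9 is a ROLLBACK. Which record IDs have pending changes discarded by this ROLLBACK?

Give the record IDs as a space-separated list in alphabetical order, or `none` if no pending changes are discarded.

Initial committed: {a=8, c=12, d=17}
Op 1: BEGIN: in_txn=True, pending={}
Op 2: COMMIT: merged [] into committed; committed now {a=8, c=12, d=17}
Op 3: BEGIN: in_txn=True, pending={}
Op 4: UPDATE c=10 (pending; pending now {c=10})
Op 5: UPDATE d=15 (pending; pending now {c=10, d=15})
Op 6: UPDATE a=29 (pending; pending now {a=29, c=10, d=15})
Op 7: UPDATE d=29 (pending; pending now {a=29, c=10, d=29})
Op 8: UPDATE c=11 (pending; pending now {a=29, c=11, d=29})
Op 9: ROLLBACK: discarded pending ['a', 'c', 'd']; in_txn=False
Op 10: BEGIN: in_txn=True, pending={}
Op 11: COMMIT: merged [] into committed; committed now {a=8, c=12, d=17}
ROLLBACK at op 9 discards: ['a', 'c', 'd']

Answer: a c d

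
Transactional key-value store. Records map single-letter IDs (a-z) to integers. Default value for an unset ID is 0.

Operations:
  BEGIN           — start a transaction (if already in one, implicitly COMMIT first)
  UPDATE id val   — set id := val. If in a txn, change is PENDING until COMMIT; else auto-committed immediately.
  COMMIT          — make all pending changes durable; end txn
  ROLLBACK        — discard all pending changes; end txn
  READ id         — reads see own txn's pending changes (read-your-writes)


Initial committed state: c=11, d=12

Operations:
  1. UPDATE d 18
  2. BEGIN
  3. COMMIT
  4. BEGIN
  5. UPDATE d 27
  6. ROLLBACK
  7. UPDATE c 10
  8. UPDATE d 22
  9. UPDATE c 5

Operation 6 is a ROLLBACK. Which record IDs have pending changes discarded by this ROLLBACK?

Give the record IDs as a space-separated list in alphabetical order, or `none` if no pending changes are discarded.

Answer: d

Derivation:
Initial committed: {c=11, d=12}
Op 1: UPDATE d=18 (auto-commit; committed d=18)
Op 2: BEGIN: in_txn=True, pending={}
Op 3: COMMIT: merged [] into committed; committed now {c=11, d=18}
Op 4: BEGIN: in_txn=True, pending={}
Op 5: UPDATE d=27 (pending; pending now {d=27})
Op 6: ROLLBACK: discarded pending ['d']; in_txn=False
Op 7: UPDATE c=10 (auto-commit; committed c=10)
Op 8: UPDATE d=22 (auto-commit; committed d=22)
Op 9: UPDATE c=5 (auto-commit; committed c=5)
ROLLBACK at op 6 discards: ['d']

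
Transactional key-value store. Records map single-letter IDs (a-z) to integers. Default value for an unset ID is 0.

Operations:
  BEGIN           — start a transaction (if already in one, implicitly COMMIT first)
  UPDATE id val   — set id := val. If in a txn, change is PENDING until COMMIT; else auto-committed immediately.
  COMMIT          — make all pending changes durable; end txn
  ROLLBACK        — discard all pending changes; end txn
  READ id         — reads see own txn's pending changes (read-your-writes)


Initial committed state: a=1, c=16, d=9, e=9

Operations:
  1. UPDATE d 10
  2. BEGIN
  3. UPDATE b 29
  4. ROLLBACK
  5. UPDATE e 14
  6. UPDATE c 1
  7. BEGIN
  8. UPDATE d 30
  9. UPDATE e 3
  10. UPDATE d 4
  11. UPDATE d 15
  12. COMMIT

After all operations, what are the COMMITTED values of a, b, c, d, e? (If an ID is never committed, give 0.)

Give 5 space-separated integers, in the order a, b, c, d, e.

Initial committed: {a=1, c=16, d=9, e=9}
Op 1: UPDATE d=10 (auto-commit; committed d=10)
Op 2: BEGIN: in_txn=True, pending={}
Op 3: UPDATE b=29 (pending; pending now {b=29})
Op 4: ROLLBACK: discarded pending ['b']; in_txn=False
Op 5: UPDATE e=14 (auto-commit; committed e=14)
Op 6: UPDATE c=1 (auto-commit; committed c=1)
Op 7: BEGIN: in_txn=True, pending={}
Op 8: UPDATE d=30 (pending; pending now {d=30})
Op 9: UPDATE e=3 (pending; pending now {d=30, e=3})
Op 10: UPDATE d=4 (pending; pending now {d=4, e=3})
Op 11: UPDATE d=15 (pending; pending now {d=15, e=3})
Op 12: COMMIT: merged ['d', 'e'] into committed; committed now {a=1, c=1, d=15, e=3}
Final committed: {a=1, c=1, d=15, e=3}

Answer: 1 0 1 15 3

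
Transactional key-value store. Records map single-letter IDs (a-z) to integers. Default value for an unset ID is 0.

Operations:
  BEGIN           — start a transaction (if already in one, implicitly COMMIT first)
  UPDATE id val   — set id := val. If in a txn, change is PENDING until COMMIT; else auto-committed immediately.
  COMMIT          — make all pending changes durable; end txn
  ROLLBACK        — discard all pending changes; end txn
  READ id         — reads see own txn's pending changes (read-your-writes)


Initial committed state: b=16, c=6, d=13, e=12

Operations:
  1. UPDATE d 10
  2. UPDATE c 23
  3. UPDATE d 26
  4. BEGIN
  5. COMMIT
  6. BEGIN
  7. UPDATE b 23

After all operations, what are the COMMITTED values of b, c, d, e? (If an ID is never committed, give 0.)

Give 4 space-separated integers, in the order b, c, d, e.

Initial committed: {b=16, c=6, d=13, e=12}
Op 1: UPDATE d=10 (auto-commit; committed d=10)
Op 2: UPDATE c=23 (auto-commit; committed c=23)
Op 3: UPDATE d=26 (auto-commit; committed d=26)
Op 4: BEGIN: in_txn=True, pending={}
Op 5: COMMIT: merged [] into committed; committed now {b=16, c=23, d=26, e=12}
Op 6: BEGIN: in_txn=True, pending={}
Op 7: UPDATE b=23 (pending; pending now {b=23})
Final committed: {b=16, c=23, d=26, e=12}

Answer: 16 23 26 12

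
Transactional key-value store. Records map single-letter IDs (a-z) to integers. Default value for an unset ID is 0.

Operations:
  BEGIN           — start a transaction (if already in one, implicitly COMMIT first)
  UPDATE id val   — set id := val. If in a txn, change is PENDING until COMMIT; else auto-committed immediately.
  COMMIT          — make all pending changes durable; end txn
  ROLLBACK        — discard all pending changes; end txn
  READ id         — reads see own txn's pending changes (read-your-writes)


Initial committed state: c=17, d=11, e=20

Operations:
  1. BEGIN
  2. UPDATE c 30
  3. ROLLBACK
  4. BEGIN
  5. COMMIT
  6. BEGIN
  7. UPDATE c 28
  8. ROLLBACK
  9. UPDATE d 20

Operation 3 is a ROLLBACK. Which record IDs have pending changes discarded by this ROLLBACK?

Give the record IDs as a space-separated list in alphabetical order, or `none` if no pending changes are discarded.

Answer: c

Derivation:
Initial committed: {c=17, d=11, e=20}
Op 1: BEGIN: in_txn=True, pending={}
Op 2: UPDATE c=30 (pending; pending now {c=30})
Op 3: ROLLBACK: discarded pending ['c']; in_txn=False
Op 4: BEGIN: in_txn=True, pending={}
Op 5: COMMIT: merged [] into committed; committed now {c=17, d=11, e=20}
Op 6: BEGIN: in_txn=True, pending={}
Op 7: UPDATE c=28 (pending; pending now {c=28})
Op 8: ROLLBACK: discarded pending ['c']; in_txn=False
Op 9: UPDATE d=20 (auto-commit; committed d=20)
ROLLBACK at op 3 discards: ['c']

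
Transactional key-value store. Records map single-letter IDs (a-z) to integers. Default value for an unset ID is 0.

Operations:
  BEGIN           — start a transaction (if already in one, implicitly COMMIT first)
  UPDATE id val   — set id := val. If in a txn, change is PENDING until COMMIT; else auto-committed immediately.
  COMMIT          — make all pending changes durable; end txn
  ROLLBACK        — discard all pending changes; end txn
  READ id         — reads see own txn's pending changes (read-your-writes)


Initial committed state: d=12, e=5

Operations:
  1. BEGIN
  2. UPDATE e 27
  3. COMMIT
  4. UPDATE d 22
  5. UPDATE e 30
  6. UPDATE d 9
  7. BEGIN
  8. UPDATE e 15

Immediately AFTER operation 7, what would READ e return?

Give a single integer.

Initial committed: {d=12, e=5}
Op 1: BEGIN: in_txn=True, pending={}
Op 2: UPDATE e=27 (pending; pending now {e=27})
Op 3: COMMIT: merged ['e'] into committed; committed now {d=12, e=27}
Op 4: UPDATE d=22 (auto-commit; committed d=22)
Op 5: UPDATE e=30 (auto-commit; committed e=30)
Op 6: UPDATE d=9 (auto-commit; committed d=9)
Op 7: BEGIN: in_txn=True, pending={}
After op 7: visible(e) = 30 (pending={}, committed={d=9, e=30})

Answer: 30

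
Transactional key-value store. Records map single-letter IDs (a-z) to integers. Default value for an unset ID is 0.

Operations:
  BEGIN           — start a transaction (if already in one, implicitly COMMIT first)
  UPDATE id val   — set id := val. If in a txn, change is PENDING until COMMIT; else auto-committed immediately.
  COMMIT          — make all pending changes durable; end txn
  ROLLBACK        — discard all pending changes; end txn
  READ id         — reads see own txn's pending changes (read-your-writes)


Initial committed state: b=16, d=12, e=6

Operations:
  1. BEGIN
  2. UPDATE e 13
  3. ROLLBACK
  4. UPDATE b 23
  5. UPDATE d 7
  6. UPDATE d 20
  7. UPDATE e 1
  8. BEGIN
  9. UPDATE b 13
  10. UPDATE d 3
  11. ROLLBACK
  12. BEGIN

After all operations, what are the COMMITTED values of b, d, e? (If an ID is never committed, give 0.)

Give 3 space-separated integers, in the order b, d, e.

Answer: 23 20 1

Derivation:
Initial committed: {b=16, d=12, e=6}
Op 1: BEGIN: in_txn=True, pending={}
Op 2: UPDATE e=13 (pending; pending now {e=13})
Op 3: ROLLBACK: discarded pending ['e']; in_txn=False
Op 4: UPDATE b=23 (auto-commit; committed b=23)
Op 5: UPDATE d=7 (auto-commit; committed d=7)
Op 6: UPDATE d=20 (auto-commit; committed d=20)
Op 7: UPDATE e=1 (auto-commit; committed e=1)
Op 8: BEGIN: in_txn=True, pending={}
Op 9: UPDATE b=13 (pending; pending now {b=13})
Op 10: UPDATE d=3 (pending; pending now {b=13, d=3})
Op 11: ROLLBACK: discarded pending ['b', 'd']; in_txn=False
Op 12: BEGIN: in_txn=True, pending={}
Final committed: {b=23, d=20, e=1}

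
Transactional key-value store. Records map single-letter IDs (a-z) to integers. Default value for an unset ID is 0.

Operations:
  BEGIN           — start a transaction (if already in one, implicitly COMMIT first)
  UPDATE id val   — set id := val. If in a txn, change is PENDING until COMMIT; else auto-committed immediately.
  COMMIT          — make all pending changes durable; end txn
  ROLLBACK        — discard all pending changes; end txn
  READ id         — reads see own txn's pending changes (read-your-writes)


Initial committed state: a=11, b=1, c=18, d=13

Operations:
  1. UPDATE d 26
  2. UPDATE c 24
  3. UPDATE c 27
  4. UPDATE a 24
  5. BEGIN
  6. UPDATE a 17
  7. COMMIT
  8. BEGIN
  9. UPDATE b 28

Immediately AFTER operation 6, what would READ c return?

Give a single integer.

Answer: 27

Derivation:
Initial committed: {a=11, b=1, c=18, d=13}
Op 1: UPDATE d=26 (auto-commit; committed d=26)
Op 2: UPDATE c=24 (auto-commit; committed c=24)
Op 3: UPDATE c=27 (auto-commit; committed c=27)
Op 4: UPDATE a=24 (auto-commit; committed a=24)
Op 5: BEGIN: in_txn=True, pending={}
Op 6: UPDATE a=17 (pending; pending now {a=17})
After op 6: visible(c) = 27 (pending={a=17}, committed={a=24, b=1, c=27, d=26})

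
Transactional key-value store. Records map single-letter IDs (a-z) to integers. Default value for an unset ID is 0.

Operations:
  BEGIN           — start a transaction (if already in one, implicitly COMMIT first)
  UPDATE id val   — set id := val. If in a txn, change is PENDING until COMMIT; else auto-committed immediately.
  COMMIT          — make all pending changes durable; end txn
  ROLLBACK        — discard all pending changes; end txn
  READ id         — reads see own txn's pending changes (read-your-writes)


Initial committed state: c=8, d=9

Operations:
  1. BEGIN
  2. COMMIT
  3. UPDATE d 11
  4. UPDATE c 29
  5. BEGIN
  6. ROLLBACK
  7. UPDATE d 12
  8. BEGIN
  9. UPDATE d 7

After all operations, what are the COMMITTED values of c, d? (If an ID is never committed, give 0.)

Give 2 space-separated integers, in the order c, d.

Initial committed: {c=8, d=9}
Op 1: BEGIN: in_txn=True, pending={}
Op 2: COMMIT: merged [] into committed; committed now {c=8, d=9}
Op 3: UPDATE d=11 (auto-commit; committed d=11)
Op 4: UPDATE c=29 (auto-commit; committed c=29)
Op 5: BEGIN: in_txn=True, pending={}
Op 6: ROLLBACK: discarded pending []; in_txn=False
Op 7: UPDATE d=12 (auto-commit; committed d=12)
Op 8: BEGIN: in_txn=True, pending={}
Op 9: UPDATE d=7 (pending; pending now {d=7})
Final committed: {c=29, d=12}

Answer: 29 12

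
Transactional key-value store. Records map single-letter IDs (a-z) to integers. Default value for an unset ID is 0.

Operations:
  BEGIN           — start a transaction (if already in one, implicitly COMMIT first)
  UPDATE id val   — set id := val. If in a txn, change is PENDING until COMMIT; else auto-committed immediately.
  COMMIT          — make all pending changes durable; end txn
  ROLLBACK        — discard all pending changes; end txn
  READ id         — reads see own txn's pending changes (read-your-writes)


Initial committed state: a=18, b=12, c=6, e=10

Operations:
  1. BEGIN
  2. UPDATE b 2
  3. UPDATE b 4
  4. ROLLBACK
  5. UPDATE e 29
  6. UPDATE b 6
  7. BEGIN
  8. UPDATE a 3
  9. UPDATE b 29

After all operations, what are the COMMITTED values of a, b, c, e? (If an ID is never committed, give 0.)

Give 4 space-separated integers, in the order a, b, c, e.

Answer: 18 6 6 29

Derivation:
Initial committed: {a=18, b=12, c=6, e=10}
Op 1: BEGIN: in_txn=True, pending={}
Op 2: UPDATE b=2 (pending; pending now {b=2})
Op 3: UPDATE b=4 (pending; pending now {b=4})
Op 4: ROLLBACK: discarded pending ['b']; in_txn=False
Op 5: UPDATE e=29 (auto-commit; committed e=29)
Op 6: UPDATE b=6 (auto-commit; committed b=6)
Op 7: BEGIN: in_txn=True, pending={}
Op 8: UPDATE a=3 (pending; pending now {a=3})
Op 9: UPDATE b=29 (pending; pending now {a=3, b=29})
Final committed: {a=18, b=6, c=6, e=29}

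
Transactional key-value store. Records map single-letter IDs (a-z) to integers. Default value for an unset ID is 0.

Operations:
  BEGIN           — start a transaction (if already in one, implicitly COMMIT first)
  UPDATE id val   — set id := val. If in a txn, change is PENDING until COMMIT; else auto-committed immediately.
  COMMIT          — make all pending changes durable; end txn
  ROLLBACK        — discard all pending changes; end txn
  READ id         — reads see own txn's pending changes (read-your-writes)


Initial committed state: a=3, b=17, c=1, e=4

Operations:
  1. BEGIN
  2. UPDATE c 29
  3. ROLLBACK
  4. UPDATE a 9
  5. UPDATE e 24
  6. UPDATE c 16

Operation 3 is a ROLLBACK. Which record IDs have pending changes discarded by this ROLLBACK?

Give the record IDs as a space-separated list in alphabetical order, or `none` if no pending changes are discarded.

Initial committed: {a=3, b=17, c=1, e=4}
Op 1: BEGIN: in_txn=True, pending={}
Op 2: UPDATE c=29 (pending; pending now {c=29})
Op 3: ROLLBACK: discarded pending ['c']; in_txn=False
Op 4: UPDATE a=9 (auto-commit; committed a=9)
Op 5: UPDATE e=24 (auto-commit; committed e=24)
Op 6: UPDATE c=16 (auto-commit; committed c=16)
ROLLBACK at op 3 discards: ['c']

Answer: c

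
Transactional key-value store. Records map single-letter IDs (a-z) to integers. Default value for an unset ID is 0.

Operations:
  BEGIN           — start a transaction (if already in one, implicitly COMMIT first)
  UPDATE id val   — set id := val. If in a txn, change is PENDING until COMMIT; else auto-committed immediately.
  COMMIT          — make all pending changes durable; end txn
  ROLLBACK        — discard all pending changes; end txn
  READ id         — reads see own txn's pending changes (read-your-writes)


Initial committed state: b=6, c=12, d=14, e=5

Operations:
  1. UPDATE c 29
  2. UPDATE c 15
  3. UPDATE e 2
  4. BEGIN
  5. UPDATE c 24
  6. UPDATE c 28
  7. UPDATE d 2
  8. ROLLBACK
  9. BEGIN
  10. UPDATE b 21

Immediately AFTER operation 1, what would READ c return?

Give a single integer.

Initial committed: {b=6, c=12, d=14, e=5}
Op 1: UPDATE c=29 (auto-commit; committed c=29)
After op 1: visible(c) = 29 (pending={}, committed={b=6, c=29, d=14, e=5})

Answer: 29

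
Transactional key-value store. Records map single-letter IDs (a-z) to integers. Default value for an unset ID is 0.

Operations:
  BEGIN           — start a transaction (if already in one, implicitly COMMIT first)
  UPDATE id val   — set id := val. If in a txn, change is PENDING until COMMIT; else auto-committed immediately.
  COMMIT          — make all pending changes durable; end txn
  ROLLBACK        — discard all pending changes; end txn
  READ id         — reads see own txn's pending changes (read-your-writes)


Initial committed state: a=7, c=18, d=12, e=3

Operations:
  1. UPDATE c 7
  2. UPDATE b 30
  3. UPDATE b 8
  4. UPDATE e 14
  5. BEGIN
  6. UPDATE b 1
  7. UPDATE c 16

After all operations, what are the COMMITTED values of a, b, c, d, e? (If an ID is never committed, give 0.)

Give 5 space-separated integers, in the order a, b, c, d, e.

Initial committed: {a=7, c=18, d=12, e=3}
Op 1: UPDATE c=7 (auto-commit; committed c=7)
Op 2: UPDATE b=30 (auto-commit; committed b=30)
Op 3: UPDATE b=8 (auto-commit; committed b=8)
Op 4: UPDATE e=14 (auto-commit; committed e=14)
Op 5: BEGIN: in_txn=True, pending={}
Op 6: UPDATE b=1 (pending; pending now {b=1})
Op 7: UPDATE c=16 (pending; pending now {b=1, c=16})
Final committed: {a=7, b=8, c=7, d=12, e=14}

Answer: 7 8 7 12 14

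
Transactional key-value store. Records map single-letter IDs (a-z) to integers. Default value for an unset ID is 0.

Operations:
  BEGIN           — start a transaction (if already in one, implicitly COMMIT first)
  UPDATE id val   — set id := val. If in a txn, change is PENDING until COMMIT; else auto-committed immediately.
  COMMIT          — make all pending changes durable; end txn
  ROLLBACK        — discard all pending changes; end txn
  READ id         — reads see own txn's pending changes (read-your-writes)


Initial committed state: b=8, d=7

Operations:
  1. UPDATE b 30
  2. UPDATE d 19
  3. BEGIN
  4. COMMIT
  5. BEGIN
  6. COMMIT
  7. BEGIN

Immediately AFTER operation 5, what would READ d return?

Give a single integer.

Initial committed: {b=8, d=7}
Op 1: UPDATE b=30 (auto-commit; committed b=30)
Op 2: UPDATE d=19 (auto-commit; committed d=19)
Op 3: BEGIN: in_txn=True, pending={}
Op 4: COMMIT: merged [] into committed; committed now {b=30, d=19}
Op 5: BEGIN: in_txn=True, pending={}
After op 5: visible(d) = 19 (pending={}, committed={b=30, d=19})

Answer: 19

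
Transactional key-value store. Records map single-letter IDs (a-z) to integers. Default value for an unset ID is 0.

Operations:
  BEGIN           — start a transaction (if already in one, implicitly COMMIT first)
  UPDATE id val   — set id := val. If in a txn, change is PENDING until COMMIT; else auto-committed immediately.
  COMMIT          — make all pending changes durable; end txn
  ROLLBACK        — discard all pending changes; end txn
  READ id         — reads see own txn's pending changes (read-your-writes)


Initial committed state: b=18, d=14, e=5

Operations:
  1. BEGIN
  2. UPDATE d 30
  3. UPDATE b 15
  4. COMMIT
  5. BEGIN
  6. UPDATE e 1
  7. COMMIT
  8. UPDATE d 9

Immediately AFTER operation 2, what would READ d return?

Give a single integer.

Initial committed: {b=18, d=14, e=5}
Op 1: BEGIN: in_txn=True, pending={}
Op 2: UPDATE d=30 (pending; pending now {d=30})
After op 2: visible(d) = 30 (pending={d=30}, committed={b=18, d=14, e=5})

Answer: 30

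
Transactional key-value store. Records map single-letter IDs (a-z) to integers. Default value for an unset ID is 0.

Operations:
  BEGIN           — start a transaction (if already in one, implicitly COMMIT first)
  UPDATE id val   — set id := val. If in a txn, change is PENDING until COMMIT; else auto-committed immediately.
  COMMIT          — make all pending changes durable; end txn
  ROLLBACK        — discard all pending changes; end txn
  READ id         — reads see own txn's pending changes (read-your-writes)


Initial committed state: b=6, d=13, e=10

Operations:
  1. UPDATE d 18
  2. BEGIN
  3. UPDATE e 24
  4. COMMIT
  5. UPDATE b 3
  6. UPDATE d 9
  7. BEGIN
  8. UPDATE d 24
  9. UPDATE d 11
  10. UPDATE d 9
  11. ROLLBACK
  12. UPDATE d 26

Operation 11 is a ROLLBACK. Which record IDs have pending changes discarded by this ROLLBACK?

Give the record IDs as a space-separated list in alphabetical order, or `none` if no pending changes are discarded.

Answer: d

Derivation:
Initial committed: {b=6, d=13, e=10}
Op 1: UPDATE d=18 (auto-commit; committed d=18)
Op 2: BEGIN: in_txn=True, pending={}
Op 3: UPDATE e=24 (pending; pending now {e=24})
Op 4: COMMIT: merged ['e'] into committed; committed now {b=6, d=18, e=24}
Op 5: UPDATE b=3 (auto-commit; committed b=3)
Op 6: UPDATE d=9 (auto-commit; committed d=9)
Op 7: BEGIN: in_txn=True, pending={}
Op 8: UPDATE d=24 (pending; pending now {d=24})
Op 9: UPDATE d=11 (pending; pending now {d=11})
Op 10: UPDATE d=9 (pending; pending now {d=9})
Op 11: ROLLBACK: discarded pending ['d']; in_txn=False
Op 12: UPDATE d=26 (auto-commit; committed d=26)
ROLLBACK at op 11 discards: ['d']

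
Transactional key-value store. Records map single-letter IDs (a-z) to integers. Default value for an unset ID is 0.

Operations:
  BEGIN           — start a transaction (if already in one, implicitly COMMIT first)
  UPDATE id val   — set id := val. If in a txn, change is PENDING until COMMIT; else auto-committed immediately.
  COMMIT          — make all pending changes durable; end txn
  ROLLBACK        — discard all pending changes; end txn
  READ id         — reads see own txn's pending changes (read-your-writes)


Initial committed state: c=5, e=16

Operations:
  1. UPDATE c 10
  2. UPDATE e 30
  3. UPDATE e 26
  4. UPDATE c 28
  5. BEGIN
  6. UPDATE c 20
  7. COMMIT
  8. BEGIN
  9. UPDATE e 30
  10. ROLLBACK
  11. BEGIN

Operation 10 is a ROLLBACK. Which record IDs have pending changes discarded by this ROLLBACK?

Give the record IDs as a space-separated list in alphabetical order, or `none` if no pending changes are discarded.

Answer: e

Derivation:
Initial committed: {c=5, e=16}
Op 1: UPDATE c=10 (auto-commit; committed c=10)
Op 2: UPDATE e=30 (auto-commit; committed e=30)
Op 3: UPDATE e=26 (auto-commit; committed e=26)
Op 4: UPDATE c=28 (auto-commit; committed c=28)
Op 5: BEGIN: in_txn=True, pending={}
Op 6: UPDATE c=20 (pending; pending now {c=20})
Op 7: COMMIT: merged ['c'] into committed; committed now {c=20, e=26}
Op 8: BEGIN: in_txn=True, pending={}
Op 9: UPDATE e=30 (pending; pending now {e=30})
Op 10: ROLLBACK: discarded pending ['e']; in_txn=False
Op 11: BEGIN: in_txn=True, pending={}
ROLLBACK at op 10 discards: ['e']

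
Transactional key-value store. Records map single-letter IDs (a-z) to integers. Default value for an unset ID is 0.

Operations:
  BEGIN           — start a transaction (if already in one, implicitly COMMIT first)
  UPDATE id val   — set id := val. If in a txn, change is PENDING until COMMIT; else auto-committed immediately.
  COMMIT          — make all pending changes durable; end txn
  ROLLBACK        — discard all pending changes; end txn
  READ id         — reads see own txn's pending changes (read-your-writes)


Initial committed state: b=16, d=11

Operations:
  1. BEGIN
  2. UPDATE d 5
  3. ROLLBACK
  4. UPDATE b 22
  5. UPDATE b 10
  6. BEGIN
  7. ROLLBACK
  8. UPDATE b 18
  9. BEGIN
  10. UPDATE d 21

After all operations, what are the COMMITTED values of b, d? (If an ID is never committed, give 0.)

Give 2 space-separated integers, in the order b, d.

Answer: 18 11

Derivation:
Initial committed: {b=16, d=11}
Op 1: BEGIN: in_txn=True, pending={}
Op 2: UPDATE d=5 (pending; pending now {d=5})
Op 3: ROLLBACK: discarded pending ['d']; in_txn=False
Op 4: UPDATE b=22 (auto-commit; committed b=22)
Op 5: UPDATE b=10 (auto-commit; committed b=10)
Op 6: BEGIN: in_txn=True, pending={}
Op 7: ROLLBACK: discarded pending []; in_txn=False
Op 8: UPDATE b=18 (auto-commit; committed b=18)
Op 9: BEGIN: in_txn=True, pending={}
Op 10: UPDATE d=21 (pending; pending now {d=21})
Final committed: {b=18, d=11}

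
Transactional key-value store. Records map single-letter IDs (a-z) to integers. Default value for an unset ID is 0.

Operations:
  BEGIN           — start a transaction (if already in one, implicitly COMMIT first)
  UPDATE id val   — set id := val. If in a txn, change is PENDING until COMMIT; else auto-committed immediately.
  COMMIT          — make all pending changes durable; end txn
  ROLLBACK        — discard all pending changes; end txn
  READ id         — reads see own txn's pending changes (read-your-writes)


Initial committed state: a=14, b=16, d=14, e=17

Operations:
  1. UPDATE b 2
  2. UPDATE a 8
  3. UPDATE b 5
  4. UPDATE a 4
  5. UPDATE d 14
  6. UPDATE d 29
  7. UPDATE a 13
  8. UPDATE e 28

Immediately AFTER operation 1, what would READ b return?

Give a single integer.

Answer: 2

Derivation:
Initial committed: {a=14, b=16, d=14, e=17}
Op 1: UPDATE b=2 (auto-commit; committed b=2)
After op 1: visible(b) = 2 (pending={}, committed={a=14, b=2, d=14, e=17})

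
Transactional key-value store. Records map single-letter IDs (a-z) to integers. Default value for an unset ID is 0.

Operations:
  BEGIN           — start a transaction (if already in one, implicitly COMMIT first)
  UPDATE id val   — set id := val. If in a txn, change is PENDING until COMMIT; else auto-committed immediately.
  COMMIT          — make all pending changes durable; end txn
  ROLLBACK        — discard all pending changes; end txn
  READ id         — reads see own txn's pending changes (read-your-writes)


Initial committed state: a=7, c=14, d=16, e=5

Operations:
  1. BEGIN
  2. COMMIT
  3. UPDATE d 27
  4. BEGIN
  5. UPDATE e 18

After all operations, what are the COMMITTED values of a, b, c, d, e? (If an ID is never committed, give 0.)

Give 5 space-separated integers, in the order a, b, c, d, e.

Initial committed: {a=7, c=14, d=16, e=5}
Op 1: BEGIN: in_txn=True, pending={}
Op 2: COMMIT: merged [] into committed; committed now {a=7, c=14, d=16, e=5}
Op 3: UPDATE d=27 (auto-commit; committed d=27)
Op 4: BEGIN: in_txn=True, pending={}
Op 5: UPDATE e=18 (pending; pending now {e=18})
Final committed: {a=7, c=14, d=27, e=5}

Answer: 7 0 14 27 5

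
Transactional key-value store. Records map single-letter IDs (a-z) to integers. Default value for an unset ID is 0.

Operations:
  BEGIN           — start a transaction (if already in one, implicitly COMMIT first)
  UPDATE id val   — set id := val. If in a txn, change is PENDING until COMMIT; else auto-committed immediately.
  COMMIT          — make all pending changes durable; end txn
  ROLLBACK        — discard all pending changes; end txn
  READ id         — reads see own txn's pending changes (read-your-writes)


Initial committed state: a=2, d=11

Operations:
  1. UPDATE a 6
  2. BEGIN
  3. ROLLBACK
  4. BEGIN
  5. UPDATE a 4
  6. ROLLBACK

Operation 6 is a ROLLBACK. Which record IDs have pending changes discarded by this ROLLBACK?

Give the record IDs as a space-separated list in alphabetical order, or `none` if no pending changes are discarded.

Answer: a

Derivation:
Initial committed: {a=2, d=11}
Op 1: UPDATE a=6 (auto-commit; committed a=6)
Op 2: BEGIN: in_txn=True, pending={}
Op 3: ROLLBACK: discarded pending []; in_txn=False
Op 4: BEGIN: in_txn=True, pending={}
Op 5: UPDATE a=4 (pending; pending now {a=4})
Op 6: ROLLBACK: discarded pending ['a']; in_txn=False
ROLLBACK at op 6 discards: ['a']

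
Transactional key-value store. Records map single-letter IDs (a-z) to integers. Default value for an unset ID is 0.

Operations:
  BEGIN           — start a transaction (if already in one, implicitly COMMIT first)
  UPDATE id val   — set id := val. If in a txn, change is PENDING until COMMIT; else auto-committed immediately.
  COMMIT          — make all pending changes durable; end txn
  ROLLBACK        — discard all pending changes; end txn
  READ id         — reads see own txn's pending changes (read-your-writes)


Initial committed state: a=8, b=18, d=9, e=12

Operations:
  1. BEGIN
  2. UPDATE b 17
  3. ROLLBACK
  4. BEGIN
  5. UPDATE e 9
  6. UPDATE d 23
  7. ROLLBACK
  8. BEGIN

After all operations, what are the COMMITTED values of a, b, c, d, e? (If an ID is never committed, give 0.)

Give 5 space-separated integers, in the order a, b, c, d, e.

Answer: 8 18 0 9 12

Derivation:
Initial committed: {a=8, b=18, d=9, e=12}
Op 1: BEGIN: in_txn=True, pending={}
Op 2: UPDATE b=17 (pending; pending now {b=17})
Op 3: ROLLBACK: discarded pending ['b']; in_txn=False
Op 4: BEGIN: in_txn=True, pending={}
Op 5: UPDATE e=9 (pending; pending now {e=9})
Op 6: UPDATE d=23 (pending; pending now {d=23, e=9})
Op 7: ROLLBACK: discarded pending ['d', 'e']; in_txn=False
Op 8: BEGIN: in_txn=True, pending={}
Final committed: {a=8, b=18, d=9, e=12}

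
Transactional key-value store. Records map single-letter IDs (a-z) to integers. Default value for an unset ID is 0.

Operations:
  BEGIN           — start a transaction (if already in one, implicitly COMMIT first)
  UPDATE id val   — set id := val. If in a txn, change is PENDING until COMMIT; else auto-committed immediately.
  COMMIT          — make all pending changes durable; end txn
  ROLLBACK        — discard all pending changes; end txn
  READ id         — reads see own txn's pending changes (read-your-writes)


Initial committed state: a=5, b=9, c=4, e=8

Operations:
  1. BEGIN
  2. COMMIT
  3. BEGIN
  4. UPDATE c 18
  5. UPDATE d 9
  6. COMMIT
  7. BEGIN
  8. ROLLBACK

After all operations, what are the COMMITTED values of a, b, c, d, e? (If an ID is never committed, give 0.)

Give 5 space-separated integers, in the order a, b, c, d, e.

Answer: 5 9 18 9 8

Derivation:
Initial committed: {a=5, b=9, c=4, e=8}
Op 1: BEGIN: in_txn=True, pending={}
Op 2: COMMIT: merged [] into committed; committed now {a=5, b=9, c=4, e=8}
Op 3: BEGIN: in_txn=True, pending={}
Op 4: UPDATE c=18 (pending; pending now {c=18})
Op 5: UPDATE d=9 (pending; pending now {c=18, d=9})
Op 6: COMMIT: merged ['c', 'd'] into committed; committed now {a=5, b=9, c=18, d=9, e=8}
Op 7: BEGIN: in_txn=True, pending={}
Op 8: ROLLBACK: discarded pending []; in_txn=False
Final committed: {a=5, b=9, c=18, d=9, e=8}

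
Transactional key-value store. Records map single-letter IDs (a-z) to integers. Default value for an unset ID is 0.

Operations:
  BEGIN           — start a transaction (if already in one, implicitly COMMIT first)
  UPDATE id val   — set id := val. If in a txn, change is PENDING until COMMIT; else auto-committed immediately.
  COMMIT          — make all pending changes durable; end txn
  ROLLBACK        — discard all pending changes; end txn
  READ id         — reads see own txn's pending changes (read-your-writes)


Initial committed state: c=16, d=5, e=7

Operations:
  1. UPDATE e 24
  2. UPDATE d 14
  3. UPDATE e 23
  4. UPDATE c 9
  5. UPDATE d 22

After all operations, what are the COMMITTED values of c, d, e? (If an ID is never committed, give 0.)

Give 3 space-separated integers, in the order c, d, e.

Initial committed: {c=16, d=5, e=7}
Op 1: UPDATE e=24 (auto-commit; committed e=24)
Op 2: UPDATE d=14 (auto-commit; committed d=14)
Op 3: UPDATE e=23 (auto-commit; committed e=23)
Op 4: UPDATE c=9 (auto-commit; committed c=9)
Op 5: UPDATE d=22 (auto-commit; committed d=22)
Final committed: {c=9, d=22, e=23}

Answer: 9 22 23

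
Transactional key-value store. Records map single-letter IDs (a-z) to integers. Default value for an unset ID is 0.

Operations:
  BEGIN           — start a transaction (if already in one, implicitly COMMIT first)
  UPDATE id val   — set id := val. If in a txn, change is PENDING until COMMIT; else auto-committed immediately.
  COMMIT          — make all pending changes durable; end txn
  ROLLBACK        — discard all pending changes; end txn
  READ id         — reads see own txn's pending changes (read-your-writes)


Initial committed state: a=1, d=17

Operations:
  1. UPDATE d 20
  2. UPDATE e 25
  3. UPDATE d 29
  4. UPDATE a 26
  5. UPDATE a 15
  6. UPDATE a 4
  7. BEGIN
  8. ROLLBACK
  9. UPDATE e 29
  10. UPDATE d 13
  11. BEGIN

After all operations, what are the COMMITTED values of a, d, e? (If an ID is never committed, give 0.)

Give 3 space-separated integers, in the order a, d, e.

Answer: 4 13 29

Derivation:
Initial committed: {a=1, d=17}
Op 1: UPDATE d=20 (auto-commit; committed d=20)
Op 2: UPDATE e=25 (auto-commit; committed e=25)
Op 3: UPDATE d=29 (auto-commit; committed d=29)
Op 4: UPDATE a=26 (auto-commit; committed a=26)
Op 5: UPDATE a=15 (auto-commit; committed a=15)
Op 6: UPDATE a=4 (auto-commit; committed a=4)
Op 7: BEGIN: in_txn=True, pending={}
Op 8: ROLLBACK: discarded pending []; in_txn=False
Op 9: UPDATE e=29 (auto-commit; committed e=29)
Op 10: UPDATE d=13 (auto-commit; committed d=13)
Op 11: BEGIN: in_txn=True, pending={}
Final committed: {a=4, d=13, e=29}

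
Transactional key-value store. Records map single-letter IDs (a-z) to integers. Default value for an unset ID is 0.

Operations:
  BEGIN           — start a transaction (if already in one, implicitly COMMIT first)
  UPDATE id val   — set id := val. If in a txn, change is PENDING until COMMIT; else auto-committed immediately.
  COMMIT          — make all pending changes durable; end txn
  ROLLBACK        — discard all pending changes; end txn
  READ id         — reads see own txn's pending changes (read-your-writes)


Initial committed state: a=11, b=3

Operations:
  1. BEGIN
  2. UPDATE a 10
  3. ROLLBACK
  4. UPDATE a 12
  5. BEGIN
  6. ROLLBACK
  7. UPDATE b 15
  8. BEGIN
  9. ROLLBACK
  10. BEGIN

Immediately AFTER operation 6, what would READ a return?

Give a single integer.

Answer: 12

Derivation:
Initial committed: {a=11, b=3}
Op 1: BEGIN: in_txn=True, pending={}
Op 2: UPDATE a=10 (pending; pending now {a=10})
Op 3: ROLLBACK: discarded pending ['a']; in_txn=False
Op 4: UPDATE a=12 (auto-commit; committed a=12)
Op 5: BEGIN: in_txn=True, pending={}
Op 6: ROLLBACK: discarded pending []; in_txn=False
After op 6: visible(a) = 12 (pending={}, committed={a=12, b=3})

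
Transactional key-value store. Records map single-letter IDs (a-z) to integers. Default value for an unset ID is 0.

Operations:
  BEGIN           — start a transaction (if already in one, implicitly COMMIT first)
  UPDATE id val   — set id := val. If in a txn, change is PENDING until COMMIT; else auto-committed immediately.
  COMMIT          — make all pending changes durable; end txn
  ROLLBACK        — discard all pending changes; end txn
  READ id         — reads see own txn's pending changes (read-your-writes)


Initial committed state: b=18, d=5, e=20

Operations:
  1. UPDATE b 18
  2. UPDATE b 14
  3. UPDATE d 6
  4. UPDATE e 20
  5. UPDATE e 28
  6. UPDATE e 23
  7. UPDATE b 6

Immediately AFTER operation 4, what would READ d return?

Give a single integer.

Answer: 6

Derivation:
Initial committed: {b=18, d=5, e=20}
Op 1: UPDATE b=18 (auto-commit; committed b=18)
Op 2: UPDATE b=14 (auto-commit; committed b=14)
Op 3: UPDATE d=6 (auto-commit; committed d=6)
Op 4: UPDATE e=20 (auto-commit; committed e=20)
After op 4: visible(d) = 6 (pending={}, committed={b=14, d=6, e=20})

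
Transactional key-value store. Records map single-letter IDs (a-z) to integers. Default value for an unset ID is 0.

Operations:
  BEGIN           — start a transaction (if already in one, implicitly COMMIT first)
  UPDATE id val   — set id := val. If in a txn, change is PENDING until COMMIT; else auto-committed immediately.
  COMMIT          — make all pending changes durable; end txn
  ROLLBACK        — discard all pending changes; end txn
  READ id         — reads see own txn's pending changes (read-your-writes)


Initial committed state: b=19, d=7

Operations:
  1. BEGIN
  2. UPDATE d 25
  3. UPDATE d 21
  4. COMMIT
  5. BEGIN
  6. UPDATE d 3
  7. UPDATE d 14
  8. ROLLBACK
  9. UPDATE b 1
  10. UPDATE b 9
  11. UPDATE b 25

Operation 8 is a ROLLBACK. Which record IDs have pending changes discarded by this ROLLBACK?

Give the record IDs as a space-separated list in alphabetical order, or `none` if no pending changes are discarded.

Answer: d

Derivation:
Initial committed: {b=19, d=7}
Op 1: BEGIN: in_txn=True, pending={}
Op 2: UPDATE d=25 (pending; pending now {d=25})
Op 3: UPDATE d=21 (pending; pending now {d=21})
Op 4: COMMIT: merged ['d'] into committed; committed now {b=19, d=21}
Op 5: BEGIN: in_txn=True, pending={}
Op 6: UPDATE d=3 (pending; pending now {d=3})
Op 7: UPDATE d=14 (pending; pending now {d=14})
Op 8: ROLLBACK: discarded pending ['d']; in_txn=False
Op 9: UPDATE b=1 (auto-commit; committed b=1)
Op 10: UPDATE b=9 (auto-commit; committed b=9)
Op 11: UPDATE b=25 (auto-commit; committed b=25)
ROLLBACK at op 8 discards: ['d']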